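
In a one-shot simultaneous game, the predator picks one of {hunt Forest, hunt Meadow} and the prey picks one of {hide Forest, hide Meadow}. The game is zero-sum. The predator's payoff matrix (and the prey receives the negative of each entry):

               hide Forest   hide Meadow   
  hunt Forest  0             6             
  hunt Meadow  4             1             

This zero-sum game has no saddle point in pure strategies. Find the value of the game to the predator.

The predator's indifference between hunt Forest and hunt Meadow determines the prey's mixing probability q:
  the predator's payoff from hunt Forest: q·0 + (1−q)·6 = -6q + 6
  the predator's payoff from hunt Meadow: q·4 + (1−q)·1 = 3q + 1
  -6q + 6 = 3q + 1  ⇒  -9q = -5  ⇒  q = 5/9.
The value is the predator's expected payoff against this mix (using hunt Forest): (5/9)·0 + (4/9)·6 = 8/3.

v = 8/3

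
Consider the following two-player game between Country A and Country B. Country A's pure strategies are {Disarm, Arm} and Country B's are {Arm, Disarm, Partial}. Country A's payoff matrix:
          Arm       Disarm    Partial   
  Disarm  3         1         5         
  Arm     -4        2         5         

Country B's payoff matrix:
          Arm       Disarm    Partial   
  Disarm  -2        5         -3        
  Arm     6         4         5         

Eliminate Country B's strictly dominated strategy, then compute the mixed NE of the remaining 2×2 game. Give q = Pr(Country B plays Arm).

Country B's strategy Partial is strictly dominated by Arm: -2 > -3 and 6 > 5. Eliminate Partial.
Country B's mix must leave Country A indifferent between Disarm and Arm.
  Country A's payoff to Disarm: q·3 + (1−q)·1 = 2q + 1
  Country A's payoff to Arm: q·(-4) + (1−q)·2 = -6q + 2
  2q + 1 = -6q + 2  ⇒  8q = 1  ⇒  q = 1/8.

q = 1/8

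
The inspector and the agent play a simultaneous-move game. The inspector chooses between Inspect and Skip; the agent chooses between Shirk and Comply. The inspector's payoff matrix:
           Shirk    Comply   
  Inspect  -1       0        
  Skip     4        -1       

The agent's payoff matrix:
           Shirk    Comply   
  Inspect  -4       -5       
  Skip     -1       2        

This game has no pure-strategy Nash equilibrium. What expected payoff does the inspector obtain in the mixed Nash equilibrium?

-1/6

The inspector's indifference between Inspect and Skip determines the agent's mixing probability q:
  the inspector's payoff to Inspect: q·(-1) + (1−q)·0 = -q
  the inspector's payoff to Skip: q·4 + (1−q)·(-1) = 5q - 1
  -q = 5q - 1  ⇒  -6q = -1  ⇒  q = 1/6.
At equilibrium the inspector is indifferent across rows, so the inspector's payoff equals the payoff from Inspect: (1/6)·(-1) + (5/6)·0 = -1/6.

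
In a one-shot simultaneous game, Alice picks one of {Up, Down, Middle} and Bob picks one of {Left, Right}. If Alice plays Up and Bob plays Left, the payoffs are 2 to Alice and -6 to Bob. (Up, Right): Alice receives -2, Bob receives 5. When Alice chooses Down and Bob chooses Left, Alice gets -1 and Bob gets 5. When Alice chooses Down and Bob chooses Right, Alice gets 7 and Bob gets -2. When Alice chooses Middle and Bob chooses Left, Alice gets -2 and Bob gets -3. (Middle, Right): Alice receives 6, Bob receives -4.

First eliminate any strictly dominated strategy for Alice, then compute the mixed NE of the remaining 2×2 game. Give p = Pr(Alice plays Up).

p = 7/18

Alice's strategy Middle is strictly dominated by Down: -1 > -2 and 7 > 6. Eliminate Middle.
Set Bob's expected payoff from Left equal to that from Right:
  Bob's expected payoff from Left: p·(-6) + (1−p)·5 = -11p + 5
  Bob's expected payoff from Right: p·5 + (1−p)·(-2) = 7p - 2
  -11p + 5 = 7p - 2  ⇒  -18p = -7  ⇒  p = 7/18.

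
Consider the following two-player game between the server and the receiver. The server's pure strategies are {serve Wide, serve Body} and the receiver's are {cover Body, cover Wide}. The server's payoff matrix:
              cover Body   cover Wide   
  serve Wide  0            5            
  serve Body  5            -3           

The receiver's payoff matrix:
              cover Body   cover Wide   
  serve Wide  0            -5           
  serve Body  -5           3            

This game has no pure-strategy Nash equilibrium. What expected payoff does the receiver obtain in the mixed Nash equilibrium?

-25/13

The server's mix must leave the receiver indifferent between cover Body and cover Wide.
  the receiver's payoff to cover Body: p·0 + (1−p)·(-5) = 5p - 5
  the receiver's payoff to cover Wide: p·(-5) + (1−p)·3 = -8p + 3
  5p - 5 = -8p + 3  ⇒  13p = 8  ⇒  p = 8/13.
At equilibrium the receiver is indifferent across columns, so the receiver's payoff equals the payoff from cover Body: (8/13)·0 + (5/13)·(-5) = -25/13.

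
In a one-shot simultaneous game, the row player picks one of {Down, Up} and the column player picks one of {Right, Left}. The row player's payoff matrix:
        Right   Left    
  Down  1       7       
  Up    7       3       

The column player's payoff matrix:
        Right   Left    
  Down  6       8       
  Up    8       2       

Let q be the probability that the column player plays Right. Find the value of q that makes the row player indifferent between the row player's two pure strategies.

The row player's indifference between Down and Up determines the column player's mixing probability q:
  the row player's payoff from Down: q·1 + (1−q)·7 = -6q + 7
  the row player's payoff from Up: q·7 + (1−q)·3 = 4q + 3
  -6q + 7 = 4q + 3  ⇒  -10q = -4  ⇒  q = 2/5.

q = 2/5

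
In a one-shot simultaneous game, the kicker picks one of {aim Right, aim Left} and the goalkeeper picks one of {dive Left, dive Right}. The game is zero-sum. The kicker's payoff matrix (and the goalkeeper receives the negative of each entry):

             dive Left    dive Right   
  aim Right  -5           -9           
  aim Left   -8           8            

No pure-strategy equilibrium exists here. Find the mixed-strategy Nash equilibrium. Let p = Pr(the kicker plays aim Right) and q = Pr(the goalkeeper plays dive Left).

Set the goalkeeper's expected payoff from dive Left equal to that from dive Right:
  the goalkeeper's payoff from dive Left: p·5 + (1−p)·8 = -3p + 8
  the goalkeeper's payoff from dive Right: p·9 + (1−p)·(-8) = 17p - 8
  -3p + 8 = 17p - 8  ⇒  -20p = -16  ⇒  p = 4/5.
The kicker's indifference between aim Right and aim Left determines the goalkeeper's mixing probability q:
  the kicker's payoff from aim Right: q·(-5) + (1−q)·(-9) = 4q - 9
  the kicker's payoff from aim Left: q·(-8) + (1−q)·8 = -16q + 8
  4q - 9 = -16q + 8  ⇒  20q = 17  ⇒  q = 17/20.

p = 4/5, q = 17/20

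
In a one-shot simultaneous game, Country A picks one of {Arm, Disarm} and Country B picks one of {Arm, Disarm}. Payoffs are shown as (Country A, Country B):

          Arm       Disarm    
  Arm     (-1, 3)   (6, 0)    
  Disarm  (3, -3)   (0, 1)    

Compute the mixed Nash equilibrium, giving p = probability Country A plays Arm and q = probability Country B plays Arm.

Country A's mix must leave Country B indifferent between Arm and Disarm.
  Country B's payoff to Arm: p·3 + (1−p)·(-3) = 6p - 3
  Country B's payoff to Disarm: p·0 + (1−p)·1 = -p + 1
  6p - 3 = -p + 1  ⇒  7p = 4  ⇒  p = 4/7.
Country A's indifference between Arm and Disarm determines Country B's mixing probability q:
  Country A's payoff from Arm: q·(-1) + (1−q)·6 = -7q + 6
  Country A's payoff from Disarm: q·3 + (1−q)·0 = 3q
  -7q + 6 = 3q  ⇒  -10q = -6  ⇒  q = 3/5.

p = 4/7, q = 3/5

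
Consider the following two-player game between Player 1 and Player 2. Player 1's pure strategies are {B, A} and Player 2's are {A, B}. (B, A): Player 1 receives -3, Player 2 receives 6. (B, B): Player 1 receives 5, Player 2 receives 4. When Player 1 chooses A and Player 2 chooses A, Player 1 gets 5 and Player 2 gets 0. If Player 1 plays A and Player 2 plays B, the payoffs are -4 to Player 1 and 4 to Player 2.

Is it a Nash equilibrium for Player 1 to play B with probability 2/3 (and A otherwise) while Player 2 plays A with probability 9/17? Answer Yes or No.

Yes

Check Player 2's indifference given Player 1's mix p = 2/3:
  payoff from A = 4; payoff from B = 4 — equal.
Check Player 1's indifference given Player 2's mix q = 9/17:
  payoff from B = 13/17; payoff from A = 13/17 — equal.
Both players are indifferent, so neither can profitably deviate.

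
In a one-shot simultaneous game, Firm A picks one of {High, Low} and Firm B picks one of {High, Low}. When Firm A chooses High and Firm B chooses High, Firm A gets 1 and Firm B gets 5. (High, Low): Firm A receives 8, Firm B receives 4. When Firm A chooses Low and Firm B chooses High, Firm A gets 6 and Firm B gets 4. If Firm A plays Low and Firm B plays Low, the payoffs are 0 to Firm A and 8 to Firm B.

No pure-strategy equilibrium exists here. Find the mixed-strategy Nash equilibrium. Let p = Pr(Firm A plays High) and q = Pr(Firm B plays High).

In a mixed equilibrium Firm B is indifferent between High and Low; this condition fixes p.
  Firm B's payoff to High: p·5 + (1−p)·4 = p + 4
  Firm B's payoff to Low: p·4 + (1−p)·8 = -4p + 8
  p + 4 = -4p + 8  ⇒  5p = 4  ⇒  p = 4/5.
Firm B's mix must leave Firm A indifferent between High and Low.
  Firm A's expected payoff from High: q·1 + (1−q)·8 = -7q + 8
  Firm A's expected payoff from Low: q·6 + (1−q)·0 = 6q
  -7q + 8 = 6q  ⇒  -13q = -8  ⇒  q = 8/13.

p = 4/5, q = 8/13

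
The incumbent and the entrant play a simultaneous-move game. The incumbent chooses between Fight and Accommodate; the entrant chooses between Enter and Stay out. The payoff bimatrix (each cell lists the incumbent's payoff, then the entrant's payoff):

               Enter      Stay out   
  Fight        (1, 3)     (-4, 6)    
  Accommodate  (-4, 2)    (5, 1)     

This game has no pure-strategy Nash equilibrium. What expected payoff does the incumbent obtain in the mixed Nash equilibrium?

The incumbent's indifference between Fight and Accommodate determines the entrant's mixing probability q:
  the incumbent's payoff to Fight: q·1 + (1−q)·(-4) = 5q - 4
  the incumbent's payoff to Accommodate: q·(-4) + (1−q)·5 = -9q + 5
  5q - 4 = -9q + 5  ⇒  14q = 9  ⇒  q = 9/14.
At equilibrium the incumbent is indifferent across rows, so the incumbent's payoff equals the payoff from Fight: (9/14)·1 + (5/14)·(-4) = -11/14.

-11/14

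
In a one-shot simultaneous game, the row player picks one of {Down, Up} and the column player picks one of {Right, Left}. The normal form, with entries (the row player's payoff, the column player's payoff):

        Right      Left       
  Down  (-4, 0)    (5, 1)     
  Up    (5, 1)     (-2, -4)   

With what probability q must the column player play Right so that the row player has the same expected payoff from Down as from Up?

For the row player to be willing to mix, the row player must be indifferent between Down and Up, which pins down the column player's mix.
  the row player's payoff from Down: q·(-4) + (1−q)·5 = -9q + 5
  the row player's payoff from Up: q·5 + (1−q)·(-2) = 7q - 2
  -9q + 5 = 7q - 2  ⇒  -16q = -7  ⇒  q = 7/16.

q = 7/16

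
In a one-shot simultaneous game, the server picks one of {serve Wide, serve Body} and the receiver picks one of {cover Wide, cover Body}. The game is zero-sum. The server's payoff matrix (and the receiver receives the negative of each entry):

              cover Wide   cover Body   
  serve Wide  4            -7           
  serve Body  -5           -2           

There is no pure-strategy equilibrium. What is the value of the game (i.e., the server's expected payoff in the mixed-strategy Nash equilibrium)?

For the server to be willing to mix, the server must be indifferent between serve Wide and serve Body, which pins down the receiver's mix.
  the server's payoff from serve Wide: q·4 + (1−q)·(-7) = 11q - 7
  the server's payoff from serve Body: q·(-5) + (1−q)·(-2) = -3q - 2
  11q - 7 = -3q - 2  ⇒  14q = 5  ⇒  q = 5/14.
The value is the server's expected payoff against this mix (using serve Wide): (5/14)·4 + (9/14)·(-7) = -43/14.

v = -43/14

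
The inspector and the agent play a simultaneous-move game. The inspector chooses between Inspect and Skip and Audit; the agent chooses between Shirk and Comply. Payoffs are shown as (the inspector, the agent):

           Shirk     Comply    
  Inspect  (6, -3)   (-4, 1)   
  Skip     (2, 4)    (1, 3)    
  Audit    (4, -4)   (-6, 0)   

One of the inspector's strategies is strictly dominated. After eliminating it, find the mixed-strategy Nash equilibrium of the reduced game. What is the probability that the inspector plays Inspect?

The inspector's strategy Audit is strictly dominated by Inspect: 6 > 4 and -4 > -6. Eliminate Audit.
Set the agent's expected payoff from Shirk equal to that from Comply:
  the agent's payoff from Shirk: p·(-3) + (1−p)·4 = -7p + 4
  the agent's payoff from Comply: p·1 + (1−p)·3 = -2p + 3
  -7p + 4 = -2p + 3  ⇒  -5p = -1  ⇒  p = 1/5.

p = 1/5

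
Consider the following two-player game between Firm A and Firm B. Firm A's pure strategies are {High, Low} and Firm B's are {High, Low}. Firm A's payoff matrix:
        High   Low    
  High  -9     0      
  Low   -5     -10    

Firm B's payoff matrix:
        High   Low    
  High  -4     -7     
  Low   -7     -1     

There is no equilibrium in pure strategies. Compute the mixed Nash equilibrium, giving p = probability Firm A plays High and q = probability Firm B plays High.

p = 2/3, q = 5/7

For Firm B to be willing to mix, Firm B must be indifferent between High and Low, which pins down Firm A's mix.
  Firm B's payoff to High: p·(-4) + (1−p)·(-7) = 3p - 7
  Firm B's payoff to Low: p·(-7) + (1−p)·(-1) = -6p - 1
  3p - 7 = -6p - 1  ⇒  9p = 6  ⇒  p = 2/3.
In a mixed equilibrium Firm A is indifferent between High and Low; this condition fixes q.
  Firm A's payoff from High: q·(-9) + (1−q)·0 = -9q
  Firm A's payoff from Low: q·(-5) + (1−q)·(-10) = 5q - 10
  -9q = 5q - 10  ⇒  -14q = -10  ⇒  q = 5/7.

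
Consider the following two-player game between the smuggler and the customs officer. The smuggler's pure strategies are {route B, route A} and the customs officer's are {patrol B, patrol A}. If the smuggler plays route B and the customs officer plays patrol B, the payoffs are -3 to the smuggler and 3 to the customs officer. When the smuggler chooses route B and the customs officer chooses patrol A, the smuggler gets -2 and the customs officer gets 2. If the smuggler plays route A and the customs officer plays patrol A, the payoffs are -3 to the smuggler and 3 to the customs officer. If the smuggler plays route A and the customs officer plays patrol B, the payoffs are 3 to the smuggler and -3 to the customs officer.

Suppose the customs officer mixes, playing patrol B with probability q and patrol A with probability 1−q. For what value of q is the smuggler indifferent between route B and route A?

Set the smuggler's expected payoff from route B equal to that from route A:
  the smuggler's expected payoff from route B: q·(-3) + (1−q)·(-2) = -q - 2
  the smuggler's expected payoff from route A: q·3 + (1−q)·(-3) = 6q - 3
  -q - 2 = 6q - 3  ⇒  -7q = -1  ⇒  q = 1/7.

q = 1/7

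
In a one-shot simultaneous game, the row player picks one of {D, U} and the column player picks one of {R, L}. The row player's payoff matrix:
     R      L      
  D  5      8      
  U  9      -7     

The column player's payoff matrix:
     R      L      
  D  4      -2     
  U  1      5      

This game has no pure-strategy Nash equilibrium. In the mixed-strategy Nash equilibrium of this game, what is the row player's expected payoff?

107/19

The column player's mix must leave the row player indifferent between D and U.
  the row player's expected payoff from D: q·5 + (1−q)·8 = -3q + 8
  the row player's expected payoff from U: q·9 + (1−q)·(-7) = 16q - 7
  -3q + 8 = 16q - 7  ⇒  -19q = -15  ⇒  q = 15/19.
At equilibrium the row player is indifferent across rows, so the row player's payoff equals the payoff from D: (15/19)·5 + (4/19)·8 = 107/19.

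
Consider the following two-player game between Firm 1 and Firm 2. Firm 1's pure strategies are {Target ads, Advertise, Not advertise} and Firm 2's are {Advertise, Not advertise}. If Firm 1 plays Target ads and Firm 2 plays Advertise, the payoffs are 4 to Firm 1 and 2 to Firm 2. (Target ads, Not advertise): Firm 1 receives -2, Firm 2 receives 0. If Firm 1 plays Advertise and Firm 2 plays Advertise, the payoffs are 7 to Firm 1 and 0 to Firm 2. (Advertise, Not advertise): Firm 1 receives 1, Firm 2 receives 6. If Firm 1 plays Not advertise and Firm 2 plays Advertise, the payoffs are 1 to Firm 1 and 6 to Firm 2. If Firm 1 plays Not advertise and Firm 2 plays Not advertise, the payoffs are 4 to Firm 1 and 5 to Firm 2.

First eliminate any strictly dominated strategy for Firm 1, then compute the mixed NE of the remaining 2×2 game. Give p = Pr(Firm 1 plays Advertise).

p = 1/7

Firm 1's strategy Target ads is strictly dominated by Advertise: 7 > 4 and 1 > -2. Eliminate Target ads.
Firm 2's indifference between Advertise and Not advertise determines Firm 1's mixing probability p:
  Firm 2's expected payoff from Advertise: p·0 + (1−p)·6 = -6p + 6
  Firm 2's expected payoff from Not advertise: p·6 + (1−p)·5 = p + 5
  -6p + 6 = p + 5  ⇒  -7p = -1  ⇒  p = 1/7.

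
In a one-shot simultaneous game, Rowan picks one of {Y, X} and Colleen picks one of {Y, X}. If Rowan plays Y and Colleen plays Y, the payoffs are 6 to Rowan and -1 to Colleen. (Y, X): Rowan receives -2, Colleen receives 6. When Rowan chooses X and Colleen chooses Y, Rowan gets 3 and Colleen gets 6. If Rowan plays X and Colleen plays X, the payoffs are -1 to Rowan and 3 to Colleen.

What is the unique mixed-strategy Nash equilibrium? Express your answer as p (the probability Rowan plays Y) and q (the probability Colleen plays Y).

Rowan's mix must leave Colleen indifferent between Y and X.
  Colleen's payoff from Y: p·(-1) + (1−p)·6 = -7p + 6
  Colleen's payoff from X: p·6 + (1−p)·3 = 3p + 3
  -7p + 6 = 3p + 3  ⇒  -10p = -3  ⇒  p = 3/10.
In a mixed equilibrium Rowan is indifferent between Y and X; this condition fixes q.
  Rowan's payoff from Y: q·6 + (1−q)·(-2) = 8q - 2
  Rowan's payoff from X: q·3 + (1−q)·(-1) = 4q - 1
  8q - 2 = 4q - 1  ⇒  4q = 1  ⇒  q = 1/4.

p = 3/10, q = 1/4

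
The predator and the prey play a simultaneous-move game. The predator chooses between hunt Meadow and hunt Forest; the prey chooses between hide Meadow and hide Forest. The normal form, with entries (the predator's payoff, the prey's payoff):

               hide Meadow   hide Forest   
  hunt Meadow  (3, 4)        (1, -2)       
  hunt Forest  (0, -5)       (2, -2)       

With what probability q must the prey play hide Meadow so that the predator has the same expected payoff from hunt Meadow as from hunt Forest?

In a mixed equilibrium the predator is indifferent between hunt Meadow and hunt Forest; this condition fixes q.
  the predator's payoff from hunt Meadow: q·3 + (1−q)·1 = 2q + 1
  the predator's payoff from hunt Forest: q·0 + (1−q)·2 = -2q + 2
  2q + 1 = -2q + 2  ⇒  4q = 1  ⇒  q = 1/4.

q = 1/4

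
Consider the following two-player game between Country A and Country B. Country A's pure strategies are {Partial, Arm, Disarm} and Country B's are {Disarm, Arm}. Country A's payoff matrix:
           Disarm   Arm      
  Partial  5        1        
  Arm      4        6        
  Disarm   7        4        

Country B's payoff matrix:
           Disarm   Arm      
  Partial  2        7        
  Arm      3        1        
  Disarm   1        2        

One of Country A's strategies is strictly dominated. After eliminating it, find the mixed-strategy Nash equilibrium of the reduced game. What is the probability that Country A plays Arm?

p = 1/3

Country A's strategy Partial is strictly dominated by Disarm: 7 > 5 and 4 > 1. Eliminate Partial.
Set Country B's expected payoff from Disarm equal to that from Arm:
  Country B's expected payoff from Disarm: p·3 + (1−p)·1 = 2p + 1
  Country B's expected payoff from Arm: p·1 + (1−p)·2 = -p + 2
  2p + 1 = -p + 2  ⇒  3p = 1  ⇒  p = 1/3.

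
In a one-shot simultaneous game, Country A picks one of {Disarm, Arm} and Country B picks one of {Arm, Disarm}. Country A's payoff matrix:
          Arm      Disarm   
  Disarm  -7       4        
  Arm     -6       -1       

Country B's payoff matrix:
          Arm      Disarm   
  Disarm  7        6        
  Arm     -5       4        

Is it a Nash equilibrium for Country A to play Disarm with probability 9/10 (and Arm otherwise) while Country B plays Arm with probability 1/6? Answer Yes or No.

Given Country B's mix q = 1/6, Country A's payoff from Disarm is 13/6 but from Arm is -11/6. Country A strictly prefers Disarm, so Country A would not mix.
So the proposed profile is not a Nash equilibrium.

No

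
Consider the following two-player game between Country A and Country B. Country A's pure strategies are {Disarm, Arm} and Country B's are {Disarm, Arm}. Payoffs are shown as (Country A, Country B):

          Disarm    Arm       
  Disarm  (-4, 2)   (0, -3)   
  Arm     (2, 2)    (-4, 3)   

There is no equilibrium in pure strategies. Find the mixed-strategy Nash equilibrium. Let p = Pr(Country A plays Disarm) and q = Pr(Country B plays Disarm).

For Country B to be willing to mix, Country B must be indifferent between Disarm and Arm, which pins down Country A's mix.
  Country B's payoff from Disarm: p·2 + (1−p)·2 = 2
  Country B's payoff from Arm: p·(-3) + (1−p)·3 = -6p + 3
  2 = -6p + 3  ⇒  6p = 1  ⇒  p = 1/6.
In a mixed equilibrium Country A is indifferent between Disarm and Arm; this condition fixes q.
  Country A's payoff to Disarm: q·(-4) + (1−q)·0 = -4q
  Country A's payoff to Arm: q·2 + (1−q)·(-4) = 6q - 4
  -4q = 6q - 4  ⇒  -10q = -4  ⇒  q = 2/5.

p = 1/6, q = 2/5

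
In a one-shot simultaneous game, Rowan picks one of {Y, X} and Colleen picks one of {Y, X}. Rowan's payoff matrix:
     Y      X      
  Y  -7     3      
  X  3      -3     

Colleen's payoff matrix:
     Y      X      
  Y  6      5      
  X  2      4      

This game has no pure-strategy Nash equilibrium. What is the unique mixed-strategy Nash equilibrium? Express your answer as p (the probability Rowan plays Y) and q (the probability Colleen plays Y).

p = 2/3, q = 3/8

For Colleen to be willing to mix, Colleen must be indifferent between Y and X, which pins down Rowan's mix.
  Colleen's payoff from Y: p·6 + (1−p)·2 = 4p + 2
  Colleen's payoff from X: p·5 + (1−p)·4 = p + 4
  4p + 2 = p + 4  ⇒  3p = 2  ⇒  p = 2/3.
Rowan's indifference between Y and X determines Colleen's mixing probability q:
  Rowan's expected payoff from Y: q·(-7) + (1−q)·3 = -10q + 3
  Rowan's expected payoff from X: q·3 + (1−q)·(-3) = 6q - 3
  -10q + 3 = 6q - 3  ⇒  -16q = -6  ⇒  q = 3/8.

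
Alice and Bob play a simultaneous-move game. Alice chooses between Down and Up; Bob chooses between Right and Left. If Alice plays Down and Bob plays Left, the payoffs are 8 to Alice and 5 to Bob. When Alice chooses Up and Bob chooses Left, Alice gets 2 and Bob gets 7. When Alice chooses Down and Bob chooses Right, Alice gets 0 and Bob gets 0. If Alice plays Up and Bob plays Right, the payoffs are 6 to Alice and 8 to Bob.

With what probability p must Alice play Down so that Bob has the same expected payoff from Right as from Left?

p = 1/6

Bob's indifference between Right and Left determines Alice's mixing probability p:
  Bob's expected payoff from Right: p·0 + (1−p)·8 = -8p + 8
  Bob's expected payoff from Left: p·5 + (1−p)·7 = -2p + 7
  -8p + 8 = -2p + 7  ⇒  -6p = -1  ⇒  p = 1/6.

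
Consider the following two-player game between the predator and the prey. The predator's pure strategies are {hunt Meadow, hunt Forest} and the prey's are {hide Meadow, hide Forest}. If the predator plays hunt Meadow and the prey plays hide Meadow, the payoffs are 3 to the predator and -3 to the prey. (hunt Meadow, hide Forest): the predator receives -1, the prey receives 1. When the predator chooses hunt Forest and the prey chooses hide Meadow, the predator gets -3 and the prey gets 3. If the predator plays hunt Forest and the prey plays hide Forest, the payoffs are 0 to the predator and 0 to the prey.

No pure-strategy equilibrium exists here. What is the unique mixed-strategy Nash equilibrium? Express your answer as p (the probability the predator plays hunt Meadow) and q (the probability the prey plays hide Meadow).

p = 3/7, q = 1/7

For the prey to be willing to mix, the prey must be indifferent between hide Meadow and hide Forest, which pins down the predator's mix.
  the prey's payoff from hide Meadow: p·(-3) + (1−p)·3 = -6p + 3
  the prey's payoff from hide Forest: p·1 + (1−p)·0 = p
  -6p + 3 = p  ⇒  -7p = -3  ⇒  p = 3/7.
The predator's indifference between hunt Meadow and hunt Forest determines the prey's mixing probability q:
  the predator's payoff to hunt Meadow: q·3 + (1−q)·(-1) = 4q - 1
  the predator's payoff to hunt Forest: q·(-3) + (1−q)·0 = -3q
  4q - 1 = -3q  ⇒  7q = 1  ⇒  q = 1/7.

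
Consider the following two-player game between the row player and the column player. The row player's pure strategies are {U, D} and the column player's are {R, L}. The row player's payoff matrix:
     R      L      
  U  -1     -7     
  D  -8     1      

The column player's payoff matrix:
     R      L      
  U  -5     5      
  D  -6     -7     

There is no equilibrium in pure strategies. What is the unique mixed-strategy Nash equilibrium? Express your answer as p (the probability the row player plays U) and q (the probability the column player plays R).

p = 1/11, q = 8/15

In a mixed equilibrium the column player is indifferent between R and L; this condition fixes p.
  the column player's payoff to R: p·(-5) + (1−p)·(-6) = p - 6
  the column player's payoff to L: p·5 + (1−p)·(-7) = 12p - 7
  p - 6 = 12p - 7  ⇒  -11p = -1  ⇒  p = 1/11.
Set the row player's expected payoff from U equal to that from D:
  the row player's expected payoff from U: q·(-1) + (1−q)·(-7) = 6q - 7
  the row player's expected payoff from D: q·(-8) + (1−q)·1 = -9q + 1
  6q - 7 = -9q + 1  ⇒  15q = 8  ⇒  q = 8/15.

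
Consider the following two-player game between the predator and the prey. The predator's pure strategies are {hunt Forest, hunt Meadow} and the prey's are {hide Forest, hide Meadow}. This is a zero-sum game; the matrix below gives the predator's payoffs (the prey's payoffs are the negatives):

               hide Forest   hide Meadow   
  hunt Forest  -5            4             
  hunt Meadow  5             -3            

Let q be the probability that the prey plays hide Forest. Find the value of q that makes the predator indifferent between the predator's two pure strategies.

q = 7/17

The prey's mix must leave the predator indifferent between hunt Forest and hunt Meadow.
  the predator's payoff to hunt Forest: q·(-5) + (1−q)·4 = -9q + 4
  the predator's payoff to hunt Meadow: q·5 + (1−q)·(-3) = 8q - 3
  -9q + 4 = 8q - 3  ⇒  -17q = -7  ⇒  q = 7/17.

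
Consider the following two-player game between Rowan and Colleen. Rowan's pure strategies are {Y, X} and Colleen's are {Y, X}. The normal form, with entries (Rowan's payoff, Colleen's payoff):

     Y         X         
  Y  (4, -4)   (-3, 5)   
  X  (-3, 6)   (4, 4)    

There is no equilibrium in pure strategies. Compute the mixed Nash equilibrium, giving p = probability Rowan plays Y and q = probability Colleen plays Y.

p = 2/11, q = 1/2

For Colleen to be willing to mix, Colleen must be indifferent between Y and X, which pins down Rowan's mix.
  Colleen's expected payoff from Y: p·(-4) + (1−p)·6 = -10p + 6
  Colleen's expected payoff from X: p·5 + (1−p)·4 = p + 4
  -10p + 6 = p + 4  ⇒  -11p = -2  ⇒  p = 2/11.
Rowan's indifference between Y and X determines Colleen's mixing probability q:
  Rowan's expected payoff from Y: q·4 + (1−q)·(-3) = 7q - 3
  Rowan's expected payoff from X: q·(-3) + (1−q)·4 = -7q + 4
  7q - 3 = -7q + 4  ⇒  14q = 7  ⇒  q = 1/2.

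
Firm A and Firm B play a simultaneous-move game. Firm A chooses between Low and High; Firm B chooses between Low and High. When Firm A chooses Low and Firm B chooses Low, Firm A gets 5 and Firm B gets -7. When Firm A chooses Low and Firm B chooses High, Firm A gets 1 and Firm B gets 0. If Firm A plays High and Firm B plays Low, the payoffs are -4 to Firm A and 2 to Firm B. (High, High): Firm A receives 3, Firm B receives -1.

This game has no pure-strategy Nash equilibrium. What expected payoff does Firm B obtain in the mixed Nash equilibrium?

In a mixed equilibrium Firm B is indifferent between Low and High; this condition fixes p.
  Firm B's payoff from Low: p·(-7) + (1−p)·2 = -9p + 2
  Firm B's payoff from High: p·0 + (1−p)·(-1) = p - 1
  -9p + 2 = p - 1  ⇒  -10p = -3  ⇒  p = 3/10.
At equilibrium Firm B is indifferent across columns, so Firm B's payoff equals the payoff from Low: (3/10)·(-7) + (7/10)·2 = -7/10.

-7/10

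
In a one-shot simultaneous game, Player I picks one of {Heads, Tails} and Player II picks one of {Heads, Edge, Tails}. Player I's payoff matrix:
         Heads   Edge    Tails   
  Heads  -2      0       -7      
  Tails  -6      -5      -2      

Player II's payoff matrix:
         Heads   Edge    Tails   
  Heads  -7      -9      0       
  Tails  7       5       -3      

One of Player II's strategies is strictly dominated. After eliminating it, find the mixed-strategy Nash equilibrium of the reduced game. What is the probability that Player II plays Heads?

Player II's strategy Edge is strictly dominated by Heads: -7 > -9 and 7 > 5. Eliminate Edge.
For Player I to be willing to mix, Player I must be indifferent between Heads and Tails, which pins down Player II's mix.
  Player I's payoff to Heads: q·(-2) + (1−q)·(-7) = 5q - 7
  Player I's payoff to Tails: q·(-6) + (1−q)·(-2) = -4q - 2
  5q - 7 = -4q - 2  ⇒  9q = 5  ⇒  q = 5/9.

q = 5/9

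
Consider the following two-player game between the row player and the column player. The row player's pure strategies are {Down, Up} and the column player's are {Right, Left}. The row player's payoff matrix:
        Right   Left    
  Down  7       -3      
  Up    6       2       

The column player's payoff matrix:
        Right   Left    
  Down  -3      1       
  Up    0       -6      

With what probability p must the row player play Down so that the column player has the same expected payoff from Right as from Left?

p = 3/5

In a mixed equilibrium the column player is indifferent between Right and Left; this condition fixes p.
  the column player's expected payoff from Right: p·(-3) + (1−p)·0 = -3p
  the column player's expected payoff from Left: p·1 + (1−p)·(-6) = 7p - 6
  -3p = 7p - 6  ⇒  -10p = -6  ⇒  p = 3/5.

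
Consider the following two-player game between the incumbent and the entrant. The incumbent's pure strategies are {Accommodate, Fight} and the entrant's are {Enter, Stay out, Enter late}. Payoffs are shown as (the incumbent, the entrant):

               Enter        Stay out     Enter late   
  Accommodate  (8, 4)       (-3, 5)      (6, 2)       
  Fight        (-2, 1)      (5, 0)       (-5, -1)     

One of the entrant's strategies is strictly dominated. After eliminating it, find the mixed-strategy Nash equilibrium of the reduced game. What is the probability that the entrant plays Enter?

q = 4/9

The entrant's strategy Enter late is strictly dominated by Stay out: 5 > 2 and 0 > -1. Eliminate Enter late.
For the incumbent to be willing to mix, the incumbent must be indifferent between Accommodate and Fight, which pins down the entrant's mix.
  the incumbent's expected payoff from Accommodate: q·8 + (1−q)·(-3) = 11q - 3
  the incumbent's expected payoff from Fight: q·(-2) + (1−q)·5 = -7q + 5
  11q - 3 = -7q + 5  ⇒  18q = 8  ⇒  q = 4/9.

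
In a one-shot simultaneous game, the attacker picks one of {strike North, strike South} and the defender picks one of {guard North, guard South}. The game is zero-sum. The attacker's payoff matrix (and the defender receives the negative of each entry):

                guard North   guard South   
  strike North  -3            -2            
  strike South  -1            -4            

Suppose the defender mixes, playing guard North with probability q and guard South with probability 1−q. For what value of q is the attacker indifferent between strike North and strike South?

The attacker's indifference between strike North and strike South determines the defender's mixing probability q:
  the attacker's payoff from strike North: q·(-3) + (1−q)·(-2) = -q - 2
  the attacker's payoff from strike South: q·(-1) + (1−q)·(-4) = 3q - 4
  -q - 2 = 3q - 4  ⇒  -4q = -2  ⇒  q = 1/2.

q = 1/2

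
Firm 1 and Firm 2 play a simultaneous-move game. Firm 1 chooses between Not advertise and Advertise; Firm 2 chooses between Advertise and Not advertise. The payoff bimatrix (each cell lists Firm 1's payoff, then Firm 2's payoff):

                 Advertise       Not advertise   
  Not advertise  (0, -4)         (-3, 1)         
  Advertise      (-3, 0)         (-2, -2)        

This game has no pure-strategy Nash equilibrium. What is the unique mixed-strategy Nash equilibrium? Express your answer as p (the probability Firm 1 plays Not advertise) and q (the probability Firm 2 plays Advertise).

Firm 1's mix must leave Firm 2 indifferent between Advertise and Not advertise.
  Firm 2's payoff to Advertise: p·(-4) + (1−p)·0 = -4p
  Firm 2's payoff to Not advertise: p·1 + (1−p)·(-2) = 3p - 2
  -4p = 3p - 2  ⇒  -7p = -2  ⇒  p = 2/7.
Firm 1's indifference between Not advertise and Advertise determines Firm 2's mixing probability q:
  Firm 1's expected payoff from Not advertise: q·0 + (1−q)·(-3) = 3q - 3
  Firm 1's expected payoff from Advertise: q·(-3) + (1−q)·(-2) = -q - 2
  3q - 3 = -q - 2  ⇒  4q = 1  ⇒  q = 1/4.

p = 2/7, q = 1/4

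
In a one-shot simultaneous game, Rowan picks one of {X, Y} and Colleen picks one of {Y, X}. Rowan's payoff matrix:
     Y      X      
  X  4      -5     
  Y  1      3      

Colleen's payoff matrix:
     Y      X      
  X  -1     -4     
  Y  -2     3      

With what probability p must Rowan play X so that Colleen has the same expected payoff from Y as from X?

Set Colleen's expected payoff from Y equal to that from X:
  Colleen's expected payoff from Y: p·(-1) + (1−p)·(-2) = p - 2
  Colleen's expected payoff from X: p·(-4) + (1−p)·3 = -7p + 3
  p - 2 = -7p + 3  ⇒  8p = 5  ⇒  p = 5/8.

p = 5/8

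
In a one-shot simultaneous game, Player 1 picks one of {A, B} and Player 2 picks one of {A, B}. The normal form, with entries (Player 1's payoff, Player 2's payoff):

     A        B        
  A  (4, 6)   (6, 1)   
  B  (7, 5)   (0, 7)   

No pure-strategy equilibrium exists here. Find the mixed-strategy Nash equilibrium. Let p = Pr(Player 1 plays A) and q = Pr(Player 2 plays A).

Player 1's mix must leave Player 2 indifferent between A and B.
  Player 2's payoff from A: p·6 + (1−p)·5 = p + 5
  Player 2's payoff from B: p·1 + (1−p)·7 = -6p + 7
  p + 5 = -6p + 7  ⇒  7p = 2  ⇒  p = 2/7.
Set Player 1's expected payoff from A equal to that from B:
  Player 1's payoff to A: q·4 + (1−q)·6 = -2q + 6
  Player 1's payoff to B: q·7 + (1−q)·0 = 7q
  -2q + 6 = 7q  ⇒  -9q = -6  ⇒  q = 2/3.

p = 2/7, q = 2/3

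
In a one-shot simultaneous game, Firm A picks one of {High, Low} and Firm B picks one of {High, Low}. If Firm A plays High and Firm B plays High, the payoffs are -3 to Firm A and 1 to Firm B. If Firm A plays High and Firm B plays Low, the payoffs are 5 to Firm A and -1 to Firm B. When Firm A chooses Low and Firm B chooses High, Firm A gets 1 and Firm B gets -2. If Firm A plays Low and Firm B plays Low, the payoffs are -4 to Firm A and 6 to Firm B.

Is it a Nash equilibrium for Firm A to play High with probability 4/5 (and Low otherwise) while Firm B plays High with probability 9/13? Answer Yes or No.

Check Firm B's indifference given Firm A's mix p = 4/5:
  payoff from High = 2/5; payoff from Low = 2/5 — equal.
Check Firm A's indifference given Firm B's mix q = 9/13:
  payoff from High = -7/13; payoff from Low = -7/13 — equal.
Both players are indifferent, so neither can profitably deviate.

Yes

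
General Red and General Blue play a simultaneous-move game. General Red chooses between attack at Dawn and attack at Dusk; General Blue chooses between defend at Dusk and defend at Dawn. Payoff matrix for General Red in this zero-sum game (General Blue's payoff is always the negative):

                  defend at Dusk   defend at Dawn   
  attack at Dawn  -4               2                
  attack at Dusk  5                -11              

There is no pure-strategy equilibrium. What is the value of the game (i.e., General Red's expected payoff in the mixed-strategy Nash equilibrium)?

v = -17/11

For General Red to be willing to mix, General Red must be indifferent between attack at Dawn and attack at Dusk, which pins down General Blue's mix.
  General Red's payoff to attack at Dawn: q·(-4) + (1−q)·2 = -6q + 2
  General Red's payoff to attack at Dusk: q·5 + (1−q)·(-11) = 16q - 11
  -6q + 2 = 16q - 11  ⇒  -22q = -13  ⇒  q = 13/22.
The value is General Red's expected payoff against this mix (using attack at Dawn): (13/22)·(-4) + (9/22)·2 = -17/11.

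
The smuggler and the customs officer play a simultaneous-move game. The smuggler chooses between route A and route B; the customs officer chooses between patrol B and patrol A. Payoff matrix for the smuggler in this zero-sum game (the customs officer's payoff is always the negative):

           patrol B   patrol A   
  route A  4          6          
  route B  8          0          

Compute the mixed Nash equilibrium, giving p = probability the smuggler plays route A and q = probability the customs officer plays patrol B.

The smuggler's mix must leave the customs officer indifferent between patrol B and patrol A.
  the customs officer's payoff to patrol B: p·(-4) + (1−p)·(-8) = 4p - 8
  the customs officer's payoff to patrol A: p·(-6) + (1−p)·0 = -6p
  4p - 8 = -6p  ⇒  10p = 8  ⇒  p = 4/5.
The customs officer's mix must leave the smuggler indifferent between route A and route B.
  the smuggler's payoff to route A: q·4 + (1−q)·6 = -2q + 6
  the smuggler's payoff to route B: q·8 + (1−q)·0 = 8q
  -2q + 6 = 8q  ⇒  -10q = -6  ⇒  q = 3/5.

p = 4/5, q = 3/5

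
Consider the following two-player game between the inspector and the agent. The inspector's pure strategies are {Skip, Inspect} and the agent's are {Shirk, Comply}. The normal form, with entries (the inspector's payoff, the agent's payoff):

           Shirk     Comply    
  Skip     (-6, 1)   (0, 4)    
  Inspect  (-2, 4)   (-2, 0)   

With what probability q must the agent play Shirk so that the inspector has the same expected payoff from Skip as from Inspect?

q = 1/3

For the inspector to be willing to mix, the inspector must be indifferent between Skip and Inspect, which pins down the agent's mix.
  the inspector's expected payoff from Skip: q·(-6) + (1−q)·0 = -6q
  the inspector's expected payoff from Inspect: q·(-2) + (1−q)·(-2) = -2
  -6q = -2  ⇒  -6q = -2  ⇒  q = 1/3.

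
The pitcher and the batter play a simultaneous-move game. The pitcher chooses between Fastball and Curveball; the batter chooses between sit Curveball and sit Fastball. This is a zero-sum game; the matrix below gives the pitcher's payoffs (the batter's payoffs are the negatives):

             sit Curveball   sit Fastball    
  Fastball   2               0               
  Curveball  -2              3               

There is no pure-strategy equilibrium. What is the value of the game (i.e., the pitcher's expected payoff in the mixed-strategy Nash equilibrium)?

v = 6/7

For the pitcher to be willing to mix, the pitcher must be indifferent between Fastball and Curveball, which pins down the batter's mix.
  the pitcher's payoff to Fastball: q·2 + (1−q)·0 = 2q
  the pitcher's payoff to Curveball: q·(-2) + (1−q)·3 = -5q + 3
  2q = -5q + 3  ⇒  7q = 3  ⇒  q = 3/7.
The value is the pitcher's expected payoff against this mix (using Fastball): (3/7)·2 + (4/7)·0 = 6/7.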